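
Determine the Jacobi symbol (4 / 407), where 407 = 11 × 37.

1

Pull out 2^2: since 407 ≡ 7 (mod 8), (2/407) = +1, so (2/407)^2 = +1.
Reached (1/407) = 1. Collecting the sign flips along the way, the symbol is +1.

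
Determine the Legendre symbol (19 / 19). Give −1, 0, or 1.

0

First reduce: 19 ≡ 0 (mod 19).
Top reduces to 0: gcd > 1, so the symbol is 0.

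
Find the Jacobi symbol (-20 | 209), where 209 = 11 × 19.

1

First reduce: -20 ≡ 189 (mod 209).
Reciprocity: 189 ≡ 1 and 209 ≡ 1 (mod 4), so (189/209) = +(209/189).
Reduce top mod 189: now compute (20/189).
Pull out 2^2: since 189 ≡ 5 (mod 8), (2/189) = -1, so (2/189)^2 = +1.
Reciprocity: 5 ≡ 1 and 189 ≡ 1 (mod 4), so (5/189) = +(189/5).
Reduce top mod 5: now compute (4/5).
Pull out 2^2: since 5 ≡ 5 (mod 8), (2/5) = -1, so (2/5)^2 = +1.
Reached (1/5) = 1. Collecting the sign flips along the way, the symbol is +1.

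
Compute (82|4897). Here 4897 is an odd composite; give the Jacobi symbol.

Pull out 2: since 4897 ≡ 1 (mod 8), (2/4897) = +1.
Reciprocity: 41 ≡ 1 and 4897 ≡ 1 (mod 4), so (41/4897) = +(4897/41).
Reduce top mod 41: now compute (18/41).
Pull out 2: since 41 ≡ 1 (mod 8), (2/41) = +1.
Reciprocity: 9 ≡ 1 and 41 ≡ 1 (mod 4), so (9/41) = +(41/9).
Reduce top mod 9: now compute (5/9).
Reciprocity: 5 ≡ 1 and 9 ≡ 1 (mod 4), so (5/9) = +(9/5).
Reduce top mod 5: now compute (4/5).
Pull out 2^2: since 5 ≡ 5 (mod 8), (2/5) = -1, so (2/5)^2 = +1.
Reached (1/5) = 1. Collecting the sign flips along the way, the symbol is +1.

1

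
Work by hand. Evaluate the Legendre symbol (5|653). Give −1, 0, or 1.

Euler's criterion: (5/653) ≡ 5^326 (mod 653).
5^2 ≡ 25 (mod 653)
5^4 ≡ 625 (mod 653)
5^8 ≡ 131 (mod 653)
5^16 ≡ 183 (mod 653)
5^32 ≡ 186 (mod 653)
5^64 ≡ 640 (mod 653)
5^128 ≡ 169 (mod 653)
5^256 ≡ 482 (mod 653)
5^326 = 5^(256+64+4+2) ≡ 652 (mod 653).
Result is 652 ≡ −1, so (5/653) = −1.

-1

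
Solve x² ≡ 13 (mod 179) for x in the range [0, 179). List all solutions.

Since 179 ≡ 3 (mod 4), a square root of 13 is 13^((179+1)/4) = 13^45 mod 179.
Repeated squaring: 13^2≡169, 13^4≡100, 13^8≡155, 13^16≡39, 13^32≡89 (mod 179).
13^45 = 13^(32+8+4+1) ≡ 27 (mod 179).
Check: 27² = 729 ≡ 13 (mod 179). The two roots are 27 and 152.

27, 152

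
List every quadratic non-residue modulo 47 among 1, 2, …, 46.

5,10,11,13,15,19,20,22,23,26,29,30,31,33,35,38,39,40,41,43,44,45,46

Square k = 1,…,23 (k and 47−k give the same square):
1²=1, 2²=4, 3²=9, 4²=16, 5²=25, 6²=36, 7²≡2, 8²≡17, 9²≡34, 10²≡6, 11²≡27, 12²≡3, 13²≡28, 14²≡8, 15²≡37, 16²≡21, 17²≡7, 18²≡42, 19²≡32, 20²≡24, 21²≡18, 22²≡14, 23²≡12 (mod 47).
The residues are {1, 2, 3, 4, 6, 7, 8, 9, 12, 14, 16, 17, 18, 21, 24, 25, 27, 28, 32, 34, 36, 37, 42}; the non-residues are the remaining 23 nonzero classes.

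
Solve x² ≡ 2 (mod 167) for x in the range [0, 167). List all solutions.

13, 154

Since 167 ≡ 3 (mod 4), a square root of 2 is 2^((167+1)/4) = 2^42 mod 167.
Repeated squaring: 2^2≡4, 2^4≡16, 2^8≡89, 2^16≡72, 2^32≡7 (mod 167).
2^42 = 2^(32+8+2) ≡ 154 (mod 167).
Check: 154² = 23716 ≡ 2 (mod 167). The two roots are 13 and 154.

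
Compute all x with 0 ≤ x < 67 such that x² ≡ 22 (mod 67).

25, 42

Since 67 ≡ 3 (mod 4), a square root of 22 is 22^((67+1)/4) = 22^17 mod 67.
Repeated squaring: 22^2≡15, 22^4≡24, 22^8≡40, 22^16≡59 (mod 67).
22^17 = 22^(16+1) ≡ 25 (mod 67).
Check: 25² = 625 ≡ 22 (mod 67). The two roots are 25 and 42.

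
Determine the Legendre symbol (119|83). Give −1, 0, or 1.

1

First reduce: 119 ≡ 36 (mod 83).
Pull out 2^2: since 83 ≡ 3 (mod 8), (2/83) = -1, so (2/83)^2 = +1.
Reciprocity: 9 ≡ 1 and 83 ≡ 3 (mod 4), so (9/83) = +(83/9).
Reduce top mod 9: now compute (2/9).
Pull out 2: since 9 ≡ 1 (mod 8), (2/9) = +1.
Reached (1/9) = 1. Collecting the sign flips along the way, the symbol is +1.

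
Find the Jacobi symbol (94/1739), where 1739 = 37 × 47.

0

Pull out 2: since 1739 ≡ 3 (mod 8), (2/1739) = -1.
Reciprocity: 47 ≡ 3 and 1739 ≡ 3 (mod 4), so (47/1739) = −(1739/47).
Reduce top mod 47: now compute (0/47).
Top reduces to 0: gcd > 1, so the symbol is 0.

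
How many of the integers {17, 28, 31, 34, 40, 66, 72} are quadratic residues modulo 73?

1

(17/73) = -1 → non-residue.
(28/73) = -1 → non-residue.
(31/73) = -1 → non-residue.
(34/73) = -1 → non-residue.
(40/73) = -1 → non-residue.
(66/73) = -1 → non-residue.
(72/73) = +1 → QR.
Total quadratic residues among the 7: 1.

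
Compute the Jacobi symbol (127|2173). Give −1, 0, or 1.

Reciprocity: 127 ≡ 3 and 2173 ≡ 1 (mod 4), so (127/2173) = +(2173/127).
Reduce top mod 127: now compute (14/127).
Pull out 2: since 127 ≡ 7 (mod 8), (2/127) = +1.
Reciprocity: 7 ≡ 3 and 127 ≡ 3 (mod 4), so (7/127) = −(127/7).
Reduce top mod 7: now compute (1/7).
Reached (1/7) = 1. Collecting the sign flips along the way, the symbol is -1.

-1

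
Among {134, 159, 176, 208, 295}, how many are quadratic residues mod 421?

1

(134/421) = -1 → non-residue.
(159/421) = -1 → non-residue.
(176/421) = +1 → QR.
(208/421) = -1 → non-residue.
(295/421) = -1 → non-residue.
Total quadratic residues among the 5: 1.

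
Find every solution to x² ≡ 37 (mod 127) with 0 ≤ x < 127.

52, 75

Since 127 ≡ 3 (mod 4), a square root of 37 is 37^((127+1)/4) = 37^32 mod 127.
Repeated squaring: 37^2≡99, 37^4≡22, 37^8≡103, 37^16≡68, 37^32≡52 (mod 127).
37^32 = 37^(32) ≡ 52 (mod 127).
Check: 52² = 2704 ≡ 37 (mod 127). The two roots are 52 and 75.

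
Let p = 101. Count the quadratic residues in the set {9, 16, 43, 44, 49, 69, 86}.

(9/101) = +1 → QR.
(16/101) = +1 → QR.
(43/101) = +1 → QR.
(44/101) = -1 → non-residue.
(49/101) = +1 → QR.
(69/101) = -1 → non-residue.
(86/101) = -1 → non-residue.
Total quadratic residues among the 7: 4.

4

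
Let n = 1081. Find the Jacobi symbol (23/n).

Reciprocity: 23 ≡ 3 and 1081 ≡ 1 (mod 4), so (23/1081) = +(1081/23).
Reduce top mod 23: now compute (0/23).
Top reduces to 0: gcd > 1, so the symbol is 0.

0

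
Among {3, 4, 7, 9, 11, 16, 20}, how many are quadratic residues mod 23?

4

(3/23) = +1 → QR.
(4/23) = +1 → QR.
(7/23) = -1 → non-residue.
(9/23) = +1 → QR.
(11/23) = -1 → non-residue.
(16/23) = +1 → QR.
(20/23) = -1 → non-residue.
Total quadratic residues among the 7: 4.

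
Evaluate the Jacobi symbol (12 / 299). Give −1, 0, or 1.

Pull out 2^2: since 299 ≡ 3 (mod 8), (2/299) = -1, so (2/299)^2 = +1.
Reciprocity: 3 ≡ 3 and 299 ≡ 3 (mod 4), so (3/299) = −(299/3).
Reduce top mod 3: now compute (2/3).
Pull out 2: since 3 ≡ 3 (mod 8), (2/3) = -1.
Reached (1/3) = 1. Collecting the sign flips along the way, the symbol is +1.

1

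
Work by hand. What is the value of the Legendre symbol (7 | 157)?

Reciprocity: 7 ≡ 3 and 157 ≡ 1 (mod 4), so (7/157) = +(157/7).
Reduce top mod 7: now compute (3/7).
Reciprocity: 3 ≡ 3 and 7 ≡ 3 (mod 4), so (3/7) = −(7/3).
Reduce top mod 3: now compute (1/3).
Reached (1/3) = 1. Collecting the sign flips along the way, the symbol is -1.

-1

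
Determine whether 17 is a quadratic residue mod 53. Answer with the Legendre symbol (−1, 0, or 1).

1

Euler's criterion: (17/53) ≡ 17^26 (mod 53).
17^2 ≡ 24 (mod 53)
17^4 ≡ 46 (mod 53)
17^8 ≡ 49 (mod 53)
17^16 ≡ 16 (mod 53)
17^26 = 17^(16+8+2) ≡ 1 (mod 53).
Result is 1, so (17/53) = 1.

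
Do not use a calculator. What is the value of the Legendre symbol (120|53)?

First reduce: 120 ≡ 14 (mod 53).
Pull out 2: since 53 ≡ 5 (mod 8), (2/53) = -1.
Reciprocity: 7 ≡ 3 and 53 ≡ 1 (mod 4), so (7/53) = +(53/7).
Reduce top mod 7: now compute (4/7).
Pull out 2^2: since 7 ≡ 7 (mod 8), (2/7) = +1, so (2/7)^2 = +1.
Reached (1/7) = 1. Collecting the sign flips along the way, the symbol is -1.

-1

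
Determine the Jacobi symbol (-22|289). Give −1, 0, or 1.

1

First reduce: -22 ≡ 267 (mod 289).
Reciprocity: 267 ≡ 3 and 289 ≡ 1 (mod 4), so (267/289) = +(289/267).
Reduce top mod 267: now compute (22/267).
Pull out 2: since 267 ≡ 3 (mod 8), (2/267) = -1.
Reciprocity: 11 ≡ 3 and 267 ≡ 3 (mod 4), so (11/267) = −(267/11).
Reduce top mod 11: now compute (3/11).
Reciprocity: 3 ≡ 3 and 11 ≡ 3 (mod 4), so (3/11) = −(11/3).
Reduce top mod 3: now compute (2/3).
Pull out 2: since 3 ≡ 3 (mod 8), (2/3) = -1.
Reached (1/3) = 1. Collecting the sign flips along the way, the symbol is +1.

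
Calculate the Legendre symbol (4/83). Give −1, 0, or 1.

1

Euler's criterion: (4/83) ≡ 4^41 (mod 83).
4^2 ≡ 16 (mod 83)
4^4 ≡ 7 (mod 83)
4^8 ≡ 49 (mod 83)
4^16 ≡ 77 (mod 83)
4^32 ≡ 36 (mod 83)
4^41 = 4^(32+8+1) ≡ 1 (mod 83).
Result is 1, so (4/83) = 1.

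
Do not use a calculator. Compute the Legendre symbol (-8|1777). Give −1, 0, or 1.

1

First reduce: -8 ≡ 1769 (mod 1777).
Reciprocity: 1769 ≡ 1 and 1777 ≡ 1 (mod 4), so (1769/1777) = +(1777/1769).
Reduce top mod 1769: now compute (8/1769).
Pull out 2^3: since 1769 ≡ 1 (mod 8), (2/1769) = +1, so (2/1769)^3 = +1.
Reached (1/1769) = 1. Collecting the sign flips along the way, the symbol is +1.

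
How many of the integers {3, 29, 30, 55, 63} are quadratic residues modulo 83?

(3/83) = +1 → QR.
(29/83) = +1 → QR.
(30/83) = +1 → QR.
(55/83) = -1 → non-residue.
(63/83) = +1 → QR.
Total quadratic residues among the 5: 4.

4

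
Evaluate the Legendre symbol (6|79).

Pull out 2: since 79 ≡ 7 (mod 8), (2/79) = +1.
Reciprocity: 3 ≡ 3 and 79 ≡ 3 (mod 4), so (3/79) = −(79/3).
Reduce top mod 3: now compute (1/3).
Reached (1/3) = 1. Collecting the sign flips along the way, the symbol is -1.

-1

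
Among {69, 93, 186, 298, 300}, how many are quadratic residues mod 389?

(69/389) = +1 → QR.
(93/389) = +1 → QR.
(186/389) = -1 → non-residue.
(298/389) = +1 → QR.
(300/389) = -1 → non-residue.
Total quadratic residues among the 5: 3.

3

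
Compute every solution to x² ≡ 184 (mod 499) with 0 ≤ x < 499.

Since 499 ≡ 3 (mod 4), a square root of 184 is 184^((499+1)/4) = 184^125 mod 499.
Repeated squaring: 184^2≡423, 184^4≡287, 184^8≡34, 184^16≡158, 184^32≡14, 184^64≡196 (mod 499).
184^125 = 184^(64+32+16+8+4+1) ≡ 458 (mod 499).
Check: 458² = 209764 ≡ 184 (mod 499). The two roots are 41 and 458.

41, 458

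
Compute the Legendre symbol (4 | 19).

Euler's criterion: (4/19) ≡ 4^9 (mod 19).
4^2 ≡ 16 (mod 19)
4^4 ≡ 9 (mod 19)
4^8 ≡ 5 (mod 19)
4^9 = 4^(8+1) ≡ 1 (mod 19).
Result is 1, so (4/19) = 1.

1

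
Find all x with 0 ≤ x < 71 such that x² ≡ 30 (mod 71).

32, 39

Since 71 ≡ 3 (mod 4), a square root of 30 is 30^((71+1)/4) = 30^18 mod 71.
Repeated squaring: 30^2≡48, 30^4≡32, 30^8≡30, 30^16≡48 (mod 71).
30^18 = 30^(16+2) ≡ 32 (mod 71).
Check: 32² = 1024 ≡ 30 (mod 71). The two roots are 32 and 39.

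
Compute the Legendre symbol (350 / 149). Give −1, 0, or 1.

-1

First reduce: 350 ≡ 52 (mod 149).
Pull out 2^2: since 149 ≡ 5 (mod 8), (2/149) = -1, so (2/149)^2 = +1.
Reciprocity: 13 ≡ 1 and 149 ≡ 1 (mod 4), so (13/149) = +(149/13).
Reduce top mod 13: now compute (6/13).
Pull out 2: since 13 ≡ 5 (mod 8), (2/13) = -1.
Reciprocity: 3 ≡ 3 and 13 ≡ 1 (mod 4), so (3/13) = +(13/3).
Reduce top mod 3: now compute (1/3).
Reached (1/3) = 1. Collecting the sign flips along the way, the symbol is -1.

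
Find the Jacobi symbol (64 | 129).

1

Pull out 2^6: since 129 ≡ 1 (mod 8), (2/129) = +1, so (2/129)^6 = +1.
Reached (1/129) = 1. Collecting the sign flips along the way, the symbol is +1.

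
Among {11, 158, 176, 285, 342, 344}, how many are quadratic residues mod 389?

3

(11/389) = +1 → QR.
(158/389) = -1 → non-residue.
(176/389) = +1 → QR.
(285/389) = -1 → non-residue.
(342/389) = -1 → non-residue.
(344/389) = +1 → QR.
Total quadratic residues among the 6: 3.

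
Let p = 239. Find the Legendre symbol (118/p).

Euler's criterion: (118/239) ≡ 118^119 (mod 239).
118^2 ≡ 62 (mod 239)
118^4 ≡ 20 (mod 239)
118^8 ≡ 161 (mod 239)
118^16 ≡ 109 (mod 239)
118^32 ≡ 170 (mod 239)
118^64 ≡ 220 (mod 239)
118^119 = 118^(64+32+16+4+2+1) ≡ 238 (mod 239).
Result is 238 ≡ −1, so (118/239) = −1.

-1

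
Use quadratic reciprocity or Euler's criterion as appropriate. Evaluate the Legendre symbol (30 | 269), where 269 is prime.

1

Euler's criterion: (30/269) ≡ 30^134 (mod 269).
30^2 ≡ 93 (mod 269)
30^4 ≡ 41 (mod 269)
30^8 ≡ 67 (mod 269)
30^16 ≡ 185 (mod 269)
30^32 ≡ 62 (mod 269)
30^64 ≡ 78 (mod 269)
30^128 ≡ 166 (mod 269)
30^134 = 30^(128+4+2) ≡ 1 (mod 269).
Result is 1, so (30/269) = 1.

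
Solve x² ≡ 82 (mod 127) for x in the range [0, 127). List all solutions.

35, 92

Since 127 ≡ 3 (mod 4), a square root of 82 is 82^((127+1)/4) = 82^32 mod 127.
Repeated squaring: 82^2≡120, 82^4≡49, 82^8≡115, 82^16≡17, 82^32≡35 (mod 127).
82^32 = 82^(32) ≡ 35 (mod 127).
Check: 35² = 1225 ≡ 82 (mod 127). The two roots are 35 and 92.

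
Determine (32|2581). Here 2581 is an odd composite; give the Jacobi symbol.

Pull out 2^5: since 2581 ≡ 5 (mod 8), (2/2581) = -1, so (2/2581)^5 = -1.
Reached (1/2581) = 1. Collecting the sign flips along the way, the symbol is -1.

-1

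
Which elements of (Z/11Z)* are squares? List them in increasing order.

1,3,4,5,9

Square k = 1,…,5 (k and 11−k give the same square):
1²=1, 2²=4, 3²=9, 4²≡5, 5²≡3 (mod 11).
So the quadratic residues mod 11 are {1, 3, 4, 5, 9}.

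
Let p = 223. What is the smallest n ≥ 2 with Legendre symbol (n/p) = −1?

3

(2/223) = +1, so 2 is a residue.
(3/223) = −1, so 3 is the smallest positive non-residue mod 223.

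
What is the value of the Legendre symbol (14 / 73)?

-1

Euler's criterion: (14/73) ≡ 14^36 (mod 73).
14^2 ≡ 50 (mod 73)
14^4 ≡ 18 (mod 73)
14^8 ≡ 32 (mod 73)
14^16 ≡ 2 (mod 73)
14^32 ≡ 4 (mod 73)
14^36 = 14^(32+4) ≡ 72 (mod 73).
Result is 72 ≡ −1, so (14/73) = −1.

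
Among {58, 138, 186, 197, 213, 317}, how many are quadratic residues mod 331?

3

(58/331) = +1 → QR.
(138/331) = -1 → non-residue.
(186/331) = +1 → QR.
(197/331) = +1 → QR.
(213/331) = -1 → non-residue.
(317/331) = -1 → non-residue.
Total quadratic residues among the 6: 3.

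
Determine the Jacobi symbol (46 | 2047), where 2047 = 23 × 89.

0

Pull out 2: since 2047 ≡ 7 (mod 8), (2/2047) = +1.
Reciprocity: 23 ≡ 3 and 2047 ≡ 3 (mod 4), so (23/2047) = −(2047/23).
Reduce top mod 23: now compute (0/23).
Top reduces to 0: gcd > 1, so the symbol is 0.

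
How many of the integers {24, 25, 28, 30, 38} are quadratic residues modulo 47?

(24/47) = +1 → QR.
(25/47) = +1 → QR.
(28/47) = +1 → QR.
(30/47) = -1 → non-residue.
(38/47) = -1 → non-residue.
Total quadratic residues among the 5: 3.

3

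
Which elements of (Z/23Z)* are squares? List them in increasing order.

Square k = 1,…,11 (k and 23−k give the same square):
1²=1, 2²=4, 3²=9, 4²=16, 5²≡2, 6²≡13, 7²≡3, 8²≡18, 9²≡12, 10²≡8, 11²≡6 (mod 23).
So the quadratic residues mod 23 are {1, 2, 3, 4, 6, 8, 9, 12, 13, 16, 18}.

1, 2, 3, 4, 6, 8, 9, 12, 13, 16, 18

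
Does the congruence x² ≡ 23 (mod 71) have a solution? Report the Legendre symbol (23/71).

-1

Reciprocity: 23 ≡ 3 and 71 ≡ 3 (mod 4), so (23/71) = −(71/23).
Reduce top mod 23: now compute (2/23).
Pull out 2: since 23 ≡ 7 (mod 8), (2/23) = +1.
Reached (1/23) = 1. Collecting the sign flips along the way, the symbol is -1.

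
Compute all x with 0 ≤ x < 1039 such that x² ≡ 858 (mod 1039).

154, 885

Since 1039 ≡ 3 (mod 4), a square root of 858 is 858^((1039+1)/4) = 858^260 mod 1039.
Repeated squaring: 858^2≡552, 858^4≡277, 858^8≡882, 858^16≡752, 858^32≡288, 858^64≡863, 858^128≡845, 858^256≡232 (mod 1039).
858^260 = 858^(256+4) ≡ 885 (mod 1039).
Check: 885² = 783225 ≡ 858 (mod 1039). The two roots are 154 and 885.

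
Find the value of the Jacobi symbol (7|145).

-1

Reciprocity: 7 ≡ 3 and 145 ≡ 1 (mod 4), so (7/145) = +(145/7).
Reduce top mod 7: now compute (5/7).
Reciprocity: 5 ≡ 1 and 7 ≡ 3 (mod 4), so (5/7) = +(7/5).
Reduce top mod 5: now compute (2/5).
Pull out 2: since 5 ≡ 5 (mod 8), (2/5) = -1.
Reached (1/5) = 1. Collecting the sign flips along the way, the symbol is -1.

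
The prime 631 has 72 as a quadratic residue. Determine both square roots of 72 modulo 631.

Since 631 ≡ 3 (mod 4), a square root of 72 is 72^((631+1)/4) = 72^158 mod 631.
Repeated squaring: 72^2≡136, 72^4≡197, 72^8≡318, 72^16≡164, 72^32≡394, 72^64≡10, 72^128≡100 (mod 631).
72^158 = 72^(128+16+8+4+2) ≡ 67 (mod 631).
Check: 67² = 4489 ≡ 72 (mod 631). The two roots are 67 and 564.

67, 564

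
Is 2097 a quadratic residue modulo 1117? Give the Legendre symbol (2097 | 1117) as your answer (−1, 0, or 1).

Euler's criterion: (2097/1117) ≡ 980^558 (mod 1117).
980^2 ≡ 897 (mod 1117)
980^4 ≡ 369 (mod 1117)
980^8 ≡ 1004 (mod 1117)
980^16 ≡ 482 (mod 1117)
980^32 ≡ 1105 (mod 1117)
980^64 ≡ 144 (mod 1117)
980^128 ≡ 630 (mod 1117)
980^256 ≡ 365 (mod 1117)
980^512 ≡ 302 (mod 1117)
980^558 = 980^(512+32+8+4+2) ≡ 1116 (mod 1117).
Result is 1116 ≡ −1, so (2097/1117) = −1.

-1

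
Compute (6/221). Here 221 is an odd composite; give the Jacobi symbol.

1

Pull out 2: since 221 ≡ 5 (mod 8), (2/221) = -1.
Reciprocity: 3 ≡ 3 and 221 ≡ 1 (mod 4), so (3/221) = +(221/3).
Reduce top mod 3: now compute (2/3).
Pull out 2: since 3 ≡ 3 (mod 8), (2/3) = -1.
Reached (1/3) = 1. Collecting the sign flips along the way, the symbol is +1.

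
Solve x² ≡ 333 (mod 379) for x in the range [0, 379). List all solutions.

43, 336

Since 379 ≡ 3 (mod 4), a square root of 333 is 333^((379+1)/4) = 333^95 mod 379.
Repeated squaring: 333^2≡221, 333^4≡329, 333^8≡226, 333^16≡290, 333^32≡341, 333^64≡307 (mod 379).
333^95 = 333^(64+16+8+4+2+1) ≡ 336 (mod 379).
Check: 336² = 112896 ≡ 333 (mod 379). The two roots are 43 and 336.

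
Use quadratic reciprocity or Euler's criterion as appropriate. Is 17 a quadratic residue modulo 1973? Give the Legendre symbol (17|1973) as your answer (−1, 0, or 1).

Reciprocity: 17 ≡ 1 and 1973 ≡ 1 (mod 4), so (17/1973) = +(1973/17).
Reduce top mod 17: now compute (1/17).
Reached (1/17) = 1. Collecting the sign flips along the way, the symbol is +1.

1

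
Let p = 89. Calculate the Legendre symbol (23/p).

-1

Euler's criterion: (23/89) ≡ 23^44 (mod 89).
23^2 ≡ 84 (mod 89)
23^4 ≡ 25 (mod 89)
23^8 ≡ 2 (mod 89)
23^16 ≡ 4 (mod 89)
23^32 ≡ 16 (mod 89)
23^44 = 23^(32+8+4) ≡ 88 (mod 89).
Result is 88 ≡ −1, so (23/89) = −1.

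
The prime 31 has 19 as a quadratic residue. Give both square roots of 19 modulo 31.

9, 22

Since 31 ≡ 3 (mod 4), a square root of 19 is 19^((31+1)/4) = 19^8 mod 31.
Repeated squaring: 19^2≡20, 19^4≡28, 19^8≡9 (mod 31).
19^8 = 19^(8) ≡ 9 (mod 31).
Check: 9² = 81 ≡ 19 (mod 31). The two roots are 9 and 22.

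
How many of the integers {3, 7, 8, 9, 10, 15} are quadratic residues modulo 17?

3

(3/17) = -1 → non-residue.
(7/17) = -1 → non-residue.
(8/17) = +1 → QR.
(9/17) = +1 → QR.
(10/17) = -1 → non-residue.
(15/17) = +1 → QR.
Total quadratic residues among the 6: 3.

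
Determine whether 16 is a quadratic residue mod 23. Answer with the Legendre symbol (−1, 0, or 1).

Euler's criterion: (16/23) ≡ 16^11 (mod 23).
16^2 ≡ 3 (mod 23)
16^4 ≡ 9 (mod 23)
16^8 ≡ 12 (mod 23)
16^11 = 16^(8+2+1) ≡ 1 (mod 23).
Result is 1, so (16/23) = 1.

1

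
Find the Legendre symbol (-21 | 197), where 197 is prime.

Euler's criterion: (-21/197) ≡ 176^98 (mod 197).
176^2 ≡ 47 (mod 197)
176^4 ≡ 42 (mod 197)
176^8 ≡ 188 (mod 197)
176^16 ≡ 81 (mod 197)
176^32 ≡ 60 (mod 197)
176^64 ≡ 54 (mod 197)
176^98 = 176^(64+32+2) ≡ 196 (mod 197).
Result is 196 ≡ −1, so (-21/197) = −1.

-1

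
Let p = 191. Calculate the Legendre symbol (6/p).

1

Pull out 2: since 191 ≡ 7 (mod 8), (2/191) = +1.
Reciprocity: 3 ≡ 3 and 191 ≡ 3 (mod 4), so (3/191) = −(191/3).
Reduce top mod 3: now compute (2/3).
Pull out 2: since 3 ≡ 3 (mod 8), (2/3) = -1.
Reached (1/3) = 1. Collecting the sign flips along the way, the symbol is +1.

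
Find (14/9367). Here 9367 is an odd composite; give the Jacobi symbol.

-1

Pull out 2: since 9367 ≡ 7 (mod 8), (2/9367) = +1.
Reciprocity: 7 ≡ 3 and 9367 ≡ 3 (mod 4), so (7/9367) = −(9367/7).
Reduce top mod 7: now compute (1/7).
Reached (1/7) = 1. Collecting the sign flips along the way, the symbol is -1.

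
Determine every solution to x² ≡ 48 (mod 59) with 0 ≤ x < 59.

Since 59 ≡ 3 (mod 4), a square root of 48 is 48^((59+1)/4) = 48^15 mod 59.
Repeated squaring: 48^2≡3, 48^4≡9, 48^8≡22 (mod 59).
48^15 = 48^(8+4+2+1) ≡ 15 (mod 59).
Check: 15² = 225 ≡ 48 (mod 59). The two roots are 15 and 44.

15, 44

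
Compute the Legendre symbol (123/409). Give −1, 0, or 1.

Reciprocity: 123 ≡ 3 and 409 ≡ 1 (mod 4), so (123/409) = +(409/123).
Reduce top mod 123: now compute (40/123).
Pull out 2^3: since 123 ≡ 3 (mod 8), (2/123) = -1, so (2/123)^3 = -1.
Reciprocity: 5 ≡ 1 and 123 ≡ 3 (mod 4), so (5/123) = +(123/5).
Reduce top mod 5: now compute (3/5).
Reciprocity: 3 ≡ 3 and 5 ≡ 1 (mod 4), so (3/5) = +(5/3).
Reduce top mod 3: now compute (2/3).
Pull out 2: since 3 ≡ 3 (mod 8), (2/3) = -1.
Reached (1/3) = 1. Collecting the sign flips along the way, the symbol is +1.

1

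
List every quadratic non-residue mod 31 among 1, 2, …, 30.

Square k = 1,…,15 (k and 31−k give the same square):
1²=1, 2²=4, 3²=9, 4²=16, 5²=25, 6²≡5, 7²≡18, 8²≡2, 9²≡19, 10²≡7, 11²≡28, 12²≡20, 13²≡14, 14²≡10, 15²≡8 (mod 31).
The residues are {1, 2, 4, 5, 7, 8, 9, 10, 14, 16, 18, 19, 20, 25, 28}; the non-residues are the remaining 15 nonzero classes.

3, 6, 11, 12, 13, 15, 17, 21, 22, 23, 24, 26, 27, 29, 30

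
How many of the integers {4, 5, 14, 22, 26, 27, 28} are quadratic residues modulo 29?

4

(4/29) = +1 → QR.
(5/29) = +1 → QR.
(14/29) = -1 → non-residue.
(22/29) = +1 → QR.
(26/29) = -1 → non-residue.
(27/29) = -1 → non-residue.
(28/29) = +1 → QR.
Total quadratic residues among the 7: 4.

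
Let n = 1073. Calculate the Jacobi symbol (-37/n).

First reduce: -37 ≡ 1036 (mod 1073).
Pull out 2^2: since 1073 ≡ 1 (mod 8), (2/1073) = +1, so (2/1073)^2 = +1.
Reciprocity: 259 ≡ 3 and 1073 ≡ 1 (mod 4), so (259/1073) = +(1073/259).
Reduce top mod 259: now compute (37/259).
Reciprocity: 37 ≡ 1 and 259 ≡ 3 (mod 4), so (37/259) = +(259/37).
Reduce top mod 37: now compute (0/37).
Top reduces to 0: gcd > 1, so the symbol is 0.

0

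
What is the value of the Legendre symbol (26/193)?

-1

Euler's criterion: (26/193) ≡ 26^96 (mod 193).
26^2 ≡ 97 (mod 193)
26^4 ≡ 145 (mod 193)
26^8 ≡ 181 (mod 193)
26^16 ≡ 144 (mod 193)
26^32 ≡ 85 (mod 193)
26^64 ≡ 84 (mod 193)
26^96 = 26^(64+32) ≡ 192 (mod 193).
Result is 192 ≡ −1, so (26/193) = −1.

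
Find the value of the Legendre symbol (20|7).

-1

First reduce: 20 ≡ 6 (mod 7).
Pull out 2: since 7 ≡ 7 (mod 8), (2/7) = +1.
Reciprocity: 3 ≡ 3 and 7 ≡ 3 (mod 4), so (3/7) = −(7/3).
Reduce top mod 3: now compute (1/3).
Reached (1/3) = 1. Collecting the sign flips along the way, the symbol is -1.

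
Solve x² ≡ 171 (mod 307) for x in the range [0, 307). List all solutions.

103, 204

Since 307 ≡ 3 (mod 4), a square root of 171 is 171^((307+1)/4) = 171^77 mod 307.
Repeated squaring: 171^2≡76, 171^4≡250, 171^8≡179, 171^16≡113, 171^32≡182, 171^64≡275 (mod 307).
171^77 = 171^(64+8+4+1) ≡ 103 (mod 307).
Check: 103² = 10609 ≡ 171 (mod 307). The two roots are 103 and 204.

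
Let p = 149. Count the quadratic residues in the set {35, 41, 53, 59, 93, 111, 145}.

3

(35/149) = +1 → QR.
(41/149) = -1 → non-residue.
(53/149) = +1 → QR.
(59/149) = -1 → non-residue.
(93/149) = -1 → non-residue.
(111/149) = -1 → non-residue.
(145/149) = +1 → QR.
Total quadratic residues among the 7: 3.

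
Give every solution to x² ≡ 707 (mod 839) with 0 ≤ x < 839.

Since 839 ≡ 3 (mod 4), a square root of 707 is 707^((839+1)/4) = 707^210 mod 839.
Repeated squaring: 707^2≡644, 707^4≡270, 707^8≡746, 707^16≡259, 707^32≡800, 707^64≡682, 707^128≡318 (mod 839).
707^210 = 707^(128+64+16+2) ≡ 488 (mod 839).
Check: 488² = 238144 ≡ 707 (mod 839). The two roots are 351 and 488.

351, 488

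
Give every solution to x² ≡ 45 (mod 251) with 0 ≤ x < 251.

48, 203

Since 251 ≡ 3 (mod 4), a square root of 45 is 45^((251+1)/4) = 45^63 mod 251.
Repeated squaring: 45^2≡17, 45^4≡38, 45^8≡189, 45^16≡79, 45^32≡217 (mod 251).
45^63 = 45^(32+16+8+4+2+1) ≡ 48 (mod 251).
Check: 48² = 2304 ≡ 45 (mod 251). The two roots are 48 and 203.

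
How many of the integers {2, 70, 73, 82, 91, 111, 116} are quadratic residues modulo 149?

(2/149) = -1 → non-residue.
(70/149) = -1 → non-residue.
(73/149) = +1 → QR.
(82/149) = +1 → QR.
(91/149) = -1 → non-residue.
(111/149) = -1 → non-residue.
(116/149) = +1 → QR.
Total quadratic residues among the 7: 3.

3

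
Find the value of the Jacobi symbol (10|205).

0

Pull out 2: since 205 ≡ 5 (mod 8), (2/205) = -1.
Reciprocity: 5 ≡ 1 and 205 ≡ 1 (mod 4), so (5/205) = +(205/5).
Reduce top mod 5: now compute (0/5).
Top reduces to 0: gcd > 1, so the symbol is 0.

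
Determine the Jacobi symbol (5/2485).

Reciprocity: 5 ≡ 1 and 2485 ≡ 1 (mod 4), so (5/2485) = +(2485/5).
Reduce top mod 5: now compute (0/5).
Top reduces to 0: gcd > 1, so the symbol is 0.

0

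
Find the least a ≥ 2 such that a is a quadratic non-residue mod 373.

(2/373) = −1, so 2 is the smallest positive non-residue mod 373.

2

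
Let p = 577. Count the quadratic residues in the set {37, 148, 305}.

(37/577) = -1 → non-residue.
(148/577) = -1 → non-residue.
(305/577) = +1 → QR.
Total quadratic residues among the 3: 1.

1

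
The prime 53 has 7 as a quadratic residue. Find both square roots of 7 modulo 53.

53 ≡ 1 (mod 4), so we find a root by search.
Trying successive values, 22² = 484 ≡ 7 (mod 53). The other root is 53 − 22 = 31.

22, 31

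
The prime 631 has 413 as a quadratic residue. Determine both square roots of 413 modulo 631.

Since 631 ≡ 3 (mod 4), a square root of 413 is 413^((631+1)/4) = 413^158 mod 631.
Repeated squaring: 413^2≡199, 413^4≡479, 413^8≡388, 413^16≡366, 413^32≡184, 413^64≡413, 413^128≡199 (mod 631).
413^158 = 413^(128+16+8+4+2) ≡ 184 (mod 631).
Check: 184² = 33856 ≡ 413 (mod 631). The two roots are 184 and 447.

184, 447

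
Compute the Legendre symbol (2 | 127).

Euler's criterion: (2/127) ≡ 2^63 (mod 127).
2^2 ≡ 4 (mod 127)
2^4 ≡ 16 (mod 127)
2^8 ≡ 2 (mod 127)
2^16 ≡ 4 (mod 127)
2^32 ≡ 16 (mod 127)
2^63 = 2^(32+16+8+4+2+1) ≡ 1 (mod 127).
Result is 1, so (2/127) = 1.

1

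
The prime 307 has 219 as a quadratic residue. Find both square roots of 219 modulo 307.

126, 181

Since 307 ≡ 3 (mod 4), a square root of 219 is 219^((307+1)/4) = 219^77 mod 307.
Repeated squaring: 219^2≡69, 219^4≡156, 219^8≡83, 219^16≡135, 219^32≡112, 219^64≡264 (mod 307).
219^77 = 219^(64+8+4+1) ≡ 181 (mod 307).
Check: 181² = 32761 ≡ 219 (mod 307). The two roots are 126 and 181.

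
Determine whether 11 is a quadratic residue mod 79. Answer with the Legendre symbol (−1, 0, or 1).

Euler's criterion: (11/79) ≡ 11^39 (mod 79).
11^2 ≡ 42 (mod 79)
11^4 ≡ 26 (mod 79)
11^8 ≡ 44 (mod 79)
11^16 ≡ 40 (mod 79)
11^32 ≡ 20 (mod 79)
11^39 = 11^(32+4+2+1) ≡ 1 (mod 79).
Result is 1, so (11/79) = 1.

1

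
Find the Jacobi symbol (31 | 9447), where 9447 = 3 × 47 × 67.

1

Reciprocity: 31 ≡ 3 and 9447 ≡ 3 (mod 4), so (31/9447) = −(9447/31).
Reduce top mod 31: now compute (23/31).
Reciprocity: 23 ≡ 3 and 31 ≡ 3 (mod 4), so (23/31) = −(31/23).
Reduce top mod 23: now compute (8/23).
Pull out 2^3: since 23 ≡ 7 (mod 8), (2/23) = +1, so (2/23)^3 = +1.
Reached (1/23) = 1. Collecting the sign flips along the way, the symbol is +1.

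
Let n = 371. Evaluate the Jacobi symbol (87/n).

Reciprocity: 87 ≡ 3 and 371 ≡ 3 (mod 4), so (87/371) = −(371/87).
Reduce top mod 87: now compute (23/87).
Reciprocity: 23 ≡ 3 and 87 ≡ 3 (mod 4), so (23/87) = −(87/23).
Reduce top mod 23: now compute (18/23).
Pull out 2: since 23 ≡ 7 (mod 8), (2/23) = +1.
Reciprocity: 9 ≡ 1 and 23 ≡ 3 (mod 4), so (9/23) = +(23/9).
Reduce top mod 9: now compute (5/9).
Reciprocity: 5 ≡ 1 and 9 ≡ 1 (mod 4), so (5/9) = +(9/5).
Reduce top mod 5: now compute (4/5).
Pull out 2^2: since 5 ≡ 5 (mod 8), (2/5) = -1, so (2/5)^2 = +1.
Reached (1/5) = 1. Collecting the sign flips along the way, the symbol is +1.

1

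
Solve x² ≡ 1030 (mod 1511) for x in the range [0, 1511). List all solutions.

181, 1330

Since 1511 ≡ 3 (mod 4), a square root of 1030 is 1030^((1511+1)/4) = 1030^378 mod 1511.
Repeated squaring: 1030^2≡178, 1030^4≡1464, 1030^8≡698, 1030^16≡662, 1030^32≡54, 1030^64≡1405, 1030^128≡659, 1030^256≡624 (mod 1511).
1030^378 = 1030^(256+64+32+16+8+2) ≡ 1330 (mod 1511).
Check: 1330² = 1768900 ≡ 1030 (mod 1511). The two roots are 181 and 1330.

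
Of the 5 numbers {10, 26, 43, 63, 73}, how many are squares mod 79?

(10/79) = +1 → QR.
(26/79) = +1 → QR.
(43/79) = -1 → non-residue.
(63/79) = -1 → non-residue.
(73/79) = +1 → QR.
Total quadratic residues among the 5: 3.

3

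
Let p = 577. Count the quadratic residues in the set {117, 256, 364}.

(117/577) = -1 → non-residue.
(256/577) = +1 → QR.
(364/577) = +1 → QR.
Total quadratic residues among the 3: 2.

2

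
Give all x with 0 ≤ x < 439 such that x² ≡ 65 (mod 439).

Since 439 ≡ 3 (mod 4), a square root of 65 is 65^((439+1)/4) = 65^110 mod 439.
Repeated squaring: 65^2≡274, 65^4≡7, 65^8≡49, 65^16≡206, 65^32≡292, 65^64≡98 (mod 439).
65^110 = 65^(64+32+8+4+2) ≡ 282 (mod 439).
Check: 282² = 79524 ≡ 65 (mod 439). The two roots are 157 and 282.

157, 282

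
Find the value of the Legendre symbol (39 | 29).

Euler's criterion: (39/29) ≡ 10^14 (mod 29).
10^2 ≡ 13 (mod 29)
10^4 ≡ 24 (mod 29)
10^8 ≡ 25 (mod 29)
10^14 = 10^(8+4+2) ≡ 28 (mod 29).
Result is 28 ≡ −1, so (39/29) = −1.

-1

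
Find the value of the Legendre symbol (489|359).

-1

Euler's criterion: (489/359) ≡ 130^179 (mod 359).
130^2 ≡ 27 (mod 359)
130^4 ≡ 11 (mod 359)
130^8 ≡ 121 (mod 359)
130^16 ≡ 281 (mod 359)
130^32 ≡ 340 (mod 359)
130^64 ≡ 2 (mod 359)
130^128 ≡ 4 (mod 359)
130^179 = 130^(128+32+16+2+1) ≡ 358 (mod 359).
Result is 358 ≡ −1, so (489/359) = −1.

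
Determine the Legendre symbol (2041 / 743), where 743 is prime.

-1

First reduce: 2041 ≡ 555 (mod 743).
Reciprocity: 555 ≡ 3 and 743 ≡ 3 (mod 4), so (555/743) = −(743/555).
Reduce top mod 555: now compute (188/555).
Pull out 2^2: since 555 ≡ 3 (mod 8), (2/555) = -1, so (2/555)^2 = +1.
Reciprocity: 47 ≡ 3 and 555 ≡ 3 (mod 4), so (47/555) = −(555/47).
Reduce top mod 47: now compute (38/47).
Pull out 2: since 47 ≡ 7 (mod 8), (2/47) = +1.
Reciprocity: 19 ≡ 3 and 47 ≡ 3 (mod 4), so (19/47) = −(47/19).
Reduce top mod 19: now compute (9/19).
Reciprocity: 9 ≡ 1 and 19 ≡ 3 (mod 4), so (9/19) = +(19/9).
Reduce top mod 9: now compute (1/9).
Reached (1/9) = 1. Collecting the sign flips along the way, the symbol is -1.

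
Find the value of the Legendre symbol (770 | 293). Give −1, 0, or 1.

First reduce: 770 ≡ 184 (mod 293).
Pull out 2^3: since 293 ≡ 5 (mod 8), (2/293) = -1, so (2/293)^3 = -1.
Reciprocity: 23 ≡ 3 and 293 ≡ 1 (mod 4), so (23/293) = +(293/23).
Reduce top mod 23: now compute (17/23).
Reciprocity: 17 ≡ 1 and 23 ≡ 3 (mod 4), so (17/23) = +(23/17).
Reduce top mod 17: now compute (6/17).
Pull out 2: since 17 ≡ 1 (mod 8), (2/17) = +1.
Reciprocity: 3 ≡ 3 and 17 ≡ 1 (mod 4), so (3/17) = +(17/3).
Reduce top mod 3: now compute (2/3).
Pull out 2: since 3 ≡ 3 (mod 8), (2/3) = -1.
Reached (1/3) = 1. Collecting the sign flips along the way, the symbol is +1.

1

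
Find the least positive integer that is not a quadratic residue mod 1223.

(2/1223) = +1, so 2 is a residue.
(3/1223) = +1, so 3 is a residue.
(4/1223) = +1, so 4 is a residue.
(5/1223) = −1, so 5 is the smallest positive non-residue mod 1223.

5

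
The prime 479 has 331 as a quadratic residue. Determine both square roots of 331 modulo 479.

Since 479 ≡ 3 (mod 4), a square root of 331 is 331^((479+1)/4) = 331^120 mod 479.
Repeated squaring: 331^2≡349, 331^4≡135, 331^8≡23, 331^16≡50, 331^32≡105, 331^64≡8 (mod 479).
331^120 = 331^(64+32+16+8) ≡ 336 (mod 479).
Check: 336² = 112896 ≡ 331 (mod 479). The two roots are 143 and 336.

143, 336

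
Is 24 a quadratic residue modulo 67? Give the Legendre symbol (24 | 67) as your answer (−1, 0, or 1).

1

Euler's criterion: (24/67) ≡ 24^33 (mod 67).
24^2 ≡ 40 (mod 67)
24^4 ≡ 59 (mod 67)
24^8 ≡ 64 (mod 67)
24^16 ≡ 9 (mod 67)
24^32 ≡ 14 (mod 67)
24^33 = 24^(32+1) ≡ 1 (mod 67).
Result is 1, so (24/67) = 1.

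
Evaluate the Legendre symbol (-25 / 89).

First reduce: -25 ≡ 64 (mod 89).
Pull out 2^6: since 89 ≡ 1 (mod 8), (2/89) = +1, so (2/89)^6 = +1.
Reached (1/89) = 1. Collecting the sign flips along the way, the symbol is +1.

1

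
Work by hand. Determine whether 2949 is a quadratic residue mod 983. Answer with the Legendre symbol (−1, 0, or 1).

First reduce: 2949 ≡ 0 (mod 983).
Top reduces to 0: gcd > 1, so the symbol is 0.

0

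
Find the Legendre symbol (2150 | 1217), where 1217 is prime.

First reduce: 2150 ≡ 933 (mod 1217).
Reciprocity: 933 ≡ 1 and 1217 ≡ 1 (mod 4), so (933/1217) = +(1217/933).
Reduce top mod 933: now compute (284/933).
Pull out 2^2: since 933 ≡ 5 (mod 8), (2/933) = -1, so (2/933)^2 = +1.
Reciprocity: 71 ≡ 3 and 933 ≡ 1 (mod 4), so (71/933) = +(933/71).
Reduce top mod 71: now compute (10/71).
Pull out 2: since 71 ≡ 7 (mod 8), (2/71) = +1.
Reciprocity: 5 ≡ 1 and 71 ≡ 3 (mod 4), so (5/71) = +(71/5).
Reduce top mod 5: now compute (1/5).
Reached (1/5) = 1. Collecting the sign flips along the way, the symbol is +1.

1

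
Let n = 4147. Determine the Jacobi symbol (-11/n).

First reduce: -11 ≡ 4136 (mod 4147).
Pull out 2^3: since 4147 ≡ 3 (mod 8), (2/4147) = -1, so (2/4147)^3 = -1.
Reciprocity: 517 ≡ 1 and 4147 ≡ 3 (mod 4), so (517/4147) = +(4147/517).
Reduce top mod 517: now compute (11/517).
Reciprocity: 11 ≡ 3 and 517 ≡ 1 (mod 4), so (11/517) = +(517/11).
Reduce top mod 11: now compute (0/11).
Top reduces to 0: gcd > 1, so the symbol is 0.

0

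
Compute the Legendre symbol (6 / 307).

1

Pull out 2: since 307 ≡ 3 (mod 8), (2/307) = -1.
Reciprocity: 3 ≡ 3 and 307 ≡ 3 (mod 4), so (3/307) = −(307/3).
Reduce top mod 3: now compute (1/3).
Reached (1/3) = 1. Collecting the sign flips along the way, the symbol is +1.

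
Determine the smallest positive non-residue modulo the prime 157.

(2/157) = −1, so 2 is the smallest positive non-residue mod 157.

2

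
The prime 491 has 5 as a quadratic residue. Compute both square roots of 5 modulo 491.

Since 491 ≡ 3 (mod 4), a square root of 5 is 5^((491+1)/4) = 5^123 mod 491.
Repeated squaring: 5^2≡25, 5^4≡134, 5^8≡280, 5^16≡331, 5^32≡68, 5^64≡205 (mod 491).
5^123 = 5^(64+32+16+8+2+1) ≡ 147 (mod 491).
Check: 147² = 21609 ≡ 5 (mod 491). The two roots are 147 and 344.

147, 344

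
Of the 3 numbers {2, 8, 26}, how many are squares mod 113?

(2/113) = +1 → QR.
(8/113) = +1 → QR.
(26/113) = +1 → QR.
Total quadratic residues among the 3: 3.

3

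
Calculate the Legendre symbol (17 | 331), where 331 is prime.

Reciprocity: 17 ≡ 1 and 331 ≡ 3 (mod 4), so (17/331) = +(331/17).
Reduce top mod 17: now compute (8/17).
Pull out 2^3: since 17 ≡ 1 (mod 8), (2/17) = +1, so (2/17)^3 = +1.
Reached (1/17) = 1. Collecting the sign flips along the way, the symbol is +1.

1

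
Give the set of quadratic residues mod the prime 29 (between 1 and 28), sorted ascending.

1 4 5 6 7 9 13 16 20 22 23 24 25 28

Square k = 1,…,14 (k and 29−k give the same square):
1²=1, 2²=4, 3²=9, 4²=16, 5²=25, 6²≡7, 7²≡20, 8²≡6, 9²≡23, 10²≡13, 11²≡5, 12²≡28, 13²≡24, 14²≡22 (mod 29).
So the quadratic residues mod 29 are {1, 4, 5, 6, 7, 9, 13, 16, 20, 22, 23, 24, 25, 28}.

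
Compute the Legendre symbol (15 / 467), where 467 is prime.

-1

Reciprocity: 15 ≡ 3 and 467 ≡ 3 (mod 4), so (15/467) = −(467/15).
Reduce top mod 15: now compute (2/15).
Pull out 2: since 15 ≡ 7 (mod 8), (2/15) = +1.
Reached (1/15) = 1. Collecting the sign flips along the way, the symbol is -1.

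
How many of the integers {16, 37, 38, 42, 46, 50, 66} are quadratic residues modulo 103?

5

(16/103) = +1 → QR.
(37/103) = -1 → non-residue.
(38/103) = +1 → QR.
(42/103) = -1 → non-residue.
(46/103) = +1 → QR.
(50/103) = +1 → QR.
(66/103) = +1 → QR.
Total quadratic residues among the 7: 5.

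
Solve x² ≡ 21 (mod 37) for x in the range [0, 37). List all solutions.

13, 24

37 ≡ 1 (mod 4), so we find a root by search.
Trying successive values, 13² = 169 ≡ 21 (mod 37). The other root is 37 − 13 = 24.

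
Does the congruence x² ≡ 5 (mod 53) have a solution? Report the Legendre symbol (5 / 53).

Euler's criterion: (5/53) ≡ 5^26 (mod 53).
5^2 ≡ 25 (mod 53)
5^4 ≡ 42 (mod 53)
5^8 ≡ 15 (mod 53)
5^16 ≡ 13 (mod 53)
5^26 = 5^(16+8+2) ≡ 52 (mod 53).
Result is 52 ≡ −1, so (5/53) = −1.

-1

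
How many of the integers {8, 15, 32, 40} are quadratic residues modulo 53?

(8/53) = -1 → non-residue.
(15/53) = +1 → QR.
(32/53) = -1 → non-residue.
(40/53) = +1 → QR.
Total quadratic residues among the 4: 2.

2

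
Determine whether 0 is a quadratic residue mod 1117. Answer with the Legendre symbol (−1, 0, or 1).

0

Top reduces to 0: gcd > 1, so the symbol is 0.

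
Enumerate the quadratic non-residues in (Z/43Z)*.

2 3 5 7 8 12 18 19 20 22 26 27 28 29 30 32 33 34 37 39 42

Square k = 1,…,21 (k and 43−k give the same square):
1²=1, 2²=4, 3²=9, 4²=16, 5²=25, 6²=36, 7²≡6, 8²≡21, 9²≡38, 10²≡14, 11²≡35, 12²≡15, 13²≡40, 14²≡24, 15²≡10, 16²≡41, 17²≡31, 18²≡23, 19²≡17, 20²≡13, 21²≡11 (mod 43).
The residues are {1, 4, 6, 9, 10, 11, 13, 14, 15, 16, 17, 21, 23, 24, 25, 31, 35, 36, 38, 40, 41}; the non-residues are the remaining 21 nonzero classes.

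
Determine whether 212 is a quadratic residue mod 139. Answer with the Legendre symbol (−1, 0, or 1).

First reduce: 212 ≡ 73 (mod 139).
Reciprocity: 73 ≡ 1 and 139 ≡ 3 (mod 4), so (73/139) = +(139/73).
Reduce top mod 73: now compute (66/73).
Pull out 2: since 73 ≡ 1 (mod 8), (2/73) = +1.
Reciprocity: 33 ≡ 1 and 73 ≡ 1 (mod 4), so (33/73) = +(73/33).
Reduce top mod 33: now compute (7/33).
Reciprocity: 7 ≡ 3 and 33 ≡ 1 (mod 4), so (7/33) = +(33/7).
Reduce top mod 7: now compute (5/7).
Reciprocity: 5 ≡ 1 and 7 ≡ 3 (mod 4), so (5/7) = +(7/5).
Reduce top mod 5: now compute (2/5).
Pull out 2: since 5 ≡ 5 (mod 8), (2/5) = -1.
Reached (1/5) = 1. Collecting the sign flips along the way, the symbol is -1.

-1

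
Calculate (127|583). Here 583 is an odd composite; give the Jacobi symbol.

1

Reciprocity: 127 ≡ 3 and 583 ≡ 3 (mod 4), so (127/583) = −(583/127).
Reduce top mod 127: now compute (75/127).
Reciprocity: 75 ≡ 3 and 127 ≡ 3 (mod 4), so (75/127) = −(127/75).
Reduce top mod 75: now compute (52/75).
Pull out 2^2: since 75 ≡ 3 (mod 8), (2/75) = -1, so (2/75)^2 = +1.
Reciprocity: 13 ≡ 1 and 75 ≡ 3 (mod 4), so (13/75) = +(75/13).
Reduce top mod 13: now compute (10/13).
Pull out 2: since 13 ≡ 5 (mod 8), (2/13) = -1.
Reciprocity: 5 ≡ 1 and 13 ≡ 1 (mod 4), so (5/13) = +(13/5).
Reduce top mod 5: now compute (3/5).
Reciprocity: 3 ≡ 3 and 5 ≡ 1 (mod 4), so (3/5) = +(5/3).
Reduce top mod 3: now compute (2/3).
Pull out 2: since 3 ≡ 3 (mod 8), (2/3) = -1.
Reached (1/3) = 1. Collecting the sign flips along the way, the symbol is +1.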